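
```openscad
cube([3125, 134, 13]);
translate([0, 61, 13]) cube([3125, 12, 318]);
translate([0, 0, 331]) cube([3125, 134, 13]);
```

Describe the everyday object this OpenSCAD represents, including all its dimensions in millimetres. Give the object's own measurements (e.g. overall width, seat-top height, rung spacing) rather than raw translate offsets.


An I-beam lying along x, 3125 mm long. Overall section height 344 mm. Two flanges 134 mm wide (y) and 13 mm thick, one on the floor and one at the top; a web 12 mm thick runs between them, centred on the flange width.


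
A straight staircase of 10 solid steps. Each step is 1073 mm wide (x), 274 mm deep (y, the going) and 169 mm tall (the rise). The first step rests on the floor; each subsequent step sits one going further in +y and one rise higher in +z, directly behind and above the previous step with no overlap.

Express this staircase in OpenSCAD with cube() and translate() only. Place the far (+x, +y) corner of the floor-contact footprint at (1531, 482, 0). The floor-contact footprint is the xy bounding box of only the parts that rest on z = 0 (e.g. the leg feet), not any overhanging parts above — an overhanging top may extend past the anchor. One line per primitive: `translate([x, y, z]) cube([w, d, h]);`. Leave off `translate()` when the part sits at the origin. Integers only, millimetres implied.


translate([458, 208, 0]) cube([1073, 274, 169]);
translate([458, 482, 169]) cube([1073, 274, 169]);
translate([458, 756, 338]) cube([1073, 274, 169]);
translate([458, 1030, 507]) cube([1073, 274, 169]);
translate([458, 1304, 676]) cube([1073, 274, 169]);
translate([458, 1578, 845]) cube([1073, 274, 169]);
translate([458, 1852, 1014]) cube([1073, 274, 169]);
translate([458, 2126, 1183]) cube([1073, 274, 169]);
translate([458, 2400, 1352]) cube([1073, 274, 169]);
translate([458, 2674, 1521]) cube([1073, 274, 169]);


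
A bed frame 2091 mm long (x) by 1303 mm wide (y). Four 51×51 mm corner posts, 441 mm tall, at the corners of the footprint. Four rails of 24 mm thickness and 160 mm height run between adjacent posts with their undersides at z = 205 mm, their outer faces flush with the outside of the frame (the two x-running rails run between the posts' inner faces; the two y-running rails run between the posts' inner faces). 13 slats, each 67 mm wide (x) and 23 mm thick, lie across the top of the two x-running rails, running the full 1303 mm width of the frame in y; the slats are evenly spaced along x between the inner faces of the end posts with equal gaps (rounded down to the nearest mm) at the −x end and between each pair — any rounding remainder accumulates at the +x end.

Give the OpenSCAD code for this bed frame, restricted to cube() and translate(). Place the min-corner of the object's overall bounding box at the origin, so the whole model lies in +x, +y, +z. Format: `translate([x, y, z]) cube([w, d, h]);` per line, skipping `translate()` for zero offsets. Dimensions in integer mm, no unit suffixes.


// slat z = rail_z + rail_h = 205 + 160 = 365
// slat gap = ⌊(1989 − 13·67) / 14⌋ = 79
cube([51, 51, 441]);
translate([0, 1252, 0]) cube([51, 51, 441]);
translate([2040, 0, 0]) cube([51, 51, 441]);
translate([2040, 1252, 0]) cube([51, 51, 441]);
translate([51, 0, 205]) cube([1989, 24, 160]);
translate([51, 1279, 205]) cube([1989, 24, 160]);
translate([0, 51, 205]) cube([24, 1201, 160]);
translate([2067, 51, 205]) cube([24, 1201, 160]);
translate([130, 0, 365]) cube([67, 1303, 23]);
translate([276, 0, 365]) cube([67, 1303, 23]);
translate([422, 0, 365]) cube([67, 1303, 23]);
translate([568, 0, 365]) cube([67, 1303, 23]);
translate([714, 0, 365]) cube([67, 1303, 23]);
translate([860, 0, 365]) cube([67, 1303, 23]);
translate([1006, 0, 365]) cube([67, 1303, 23]);
translate([1152, 0, 365]) cube([67, 1303, 23]);
translate([1298, 0, 365]) cube([67, 1303, 23]);
translate([1444, 0, 365]) cube([67, 1303, 23]);
translate([1590, 0, 365]) cube([67, 1303, 23]);
translate([1736, 0, 365]) cube([67, 1303, 23]);
translate([1882, 0, 365]) cube([67, 1303, 23]);


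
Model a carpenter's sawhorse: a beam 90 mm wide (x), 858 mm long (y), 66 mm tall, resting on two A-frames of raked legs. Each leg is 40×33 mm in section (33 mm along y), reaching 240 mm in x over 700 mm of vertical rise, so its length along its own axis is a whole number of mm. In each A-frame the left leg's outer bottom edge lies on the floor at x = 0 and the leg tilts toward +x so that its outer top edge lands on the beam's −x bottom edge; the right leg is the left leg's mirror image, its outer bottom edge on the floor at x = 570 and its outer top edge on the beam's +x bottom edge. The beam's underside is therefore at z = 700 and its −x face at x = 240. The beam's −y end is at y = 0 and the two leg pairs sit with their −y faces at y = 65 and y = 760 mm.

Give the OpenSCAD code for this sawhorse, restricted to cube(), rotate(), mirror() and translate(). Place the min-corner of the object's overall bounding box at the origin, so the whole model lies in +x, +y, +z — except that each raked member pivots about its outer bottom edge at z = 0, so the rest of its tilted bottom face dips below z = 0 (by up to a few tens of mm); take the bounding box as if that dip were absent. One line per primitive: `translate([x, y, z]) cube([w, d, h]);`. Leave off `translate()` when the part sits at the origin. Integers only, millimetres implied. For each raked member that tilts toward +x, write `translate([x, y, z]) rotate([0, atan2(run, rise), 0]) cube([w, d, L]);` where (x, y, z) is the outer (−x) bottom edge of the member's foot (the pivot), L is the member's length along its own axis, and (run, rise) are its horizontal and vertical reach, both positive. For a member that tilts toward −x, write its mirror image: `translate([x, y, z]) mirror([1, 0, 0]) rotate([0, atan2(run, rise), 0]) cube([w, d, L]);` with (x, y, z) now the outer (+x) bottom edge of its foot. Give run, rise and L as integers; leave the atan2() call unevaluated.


translate([240, 0, 700]) cube([90, 858, 66]);
translate([0, 65, 0]) rotate([0, atan2(240, 700), 0]) cube([40, 33, 740]);
translate([570, 65, 0]) mirror([1, 0, 0]) rotate([0, atan2(240, 700), 0]) cube([40, 33, 740]);
translate([0, 760, 0]) rotate([0, atan2(240, 700), 0]) cube([40, 33, 740]);
translate([570, 760, 0]) mirror([1, 0, 0]) rotate([0, atan2(240, 700), 0]) cube([40, 33, 740]);


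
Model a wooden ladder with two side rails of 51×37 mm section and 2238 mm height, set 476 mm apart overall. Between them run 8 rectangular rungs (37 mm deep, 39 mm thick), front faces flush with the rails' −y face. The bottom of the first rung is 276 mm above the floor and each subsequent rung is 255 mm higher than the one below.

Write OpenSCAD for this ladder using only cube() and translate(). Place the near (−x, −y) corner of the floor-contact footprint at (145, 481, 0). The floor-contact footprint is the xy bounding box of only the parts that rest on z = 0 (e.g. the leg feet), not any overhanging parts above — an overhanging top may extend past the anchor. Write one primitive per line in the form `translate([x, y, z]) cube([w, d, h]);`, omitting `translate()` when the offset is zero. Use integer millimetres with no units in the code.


translate([145, 481, 0]) cube([51, 37, 2238]);
translate([570, 481, 0]) cube([51, 37, 2238]);
translate([196, 481, 276]) cube([374, 37, 39]);
translate([196, 481, 531]) cube([374, 37, 39]);
translate([196, 481, 786]) cube([374, 37, 39]);
translate([196, 481, 1041]) cube([374, 37, 39]);
translate([196, 481, 1296]) cube([374, 37, 39]);
translate([196, 481, 1551]) cube([374, 37, 39]);
translate([196, 481, 1806]) cube([374, 37, 39]);
translate([196, 481, 2061]) cube([374, 37, 39]);


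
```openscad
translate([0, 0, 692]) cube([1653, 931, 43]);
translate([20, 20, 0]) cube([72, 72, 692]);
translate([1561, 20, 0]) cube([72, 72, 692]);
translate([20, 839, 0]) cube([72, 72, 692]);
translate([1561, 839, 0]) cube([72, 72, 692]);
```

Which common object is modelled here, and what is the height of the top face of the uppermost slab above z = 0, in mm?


A table. The table height is 735 mm.

A 1653×931×43 slab sits at z = 692 on four 72 mm square posts — a table. The top surface is at 692 + 43 = 735 mm.


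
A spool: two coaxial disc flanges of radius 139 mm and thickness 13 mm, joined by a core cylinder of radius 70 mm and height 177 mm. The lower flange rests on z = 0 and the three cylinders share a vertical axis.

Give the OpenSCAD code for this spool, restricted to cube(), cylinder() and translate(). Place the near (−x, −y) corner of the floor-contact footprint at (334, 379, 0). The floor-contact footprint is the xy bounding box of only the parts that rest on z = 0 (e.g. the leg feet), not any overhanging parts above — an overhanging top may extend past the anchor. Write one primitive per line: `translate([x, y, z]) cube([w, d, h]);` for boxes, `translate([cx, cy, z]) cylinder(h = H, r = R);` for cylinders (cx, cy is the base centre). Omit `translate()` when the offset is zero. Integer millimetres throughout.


translate([473, 518, 0]) cylinder(h = 13, r = 139);
translate([473, 518, 13]) cylinder(h = 177, r = 70);
translate([473, 518, 190]) cylinder(h = 13, r = 139);


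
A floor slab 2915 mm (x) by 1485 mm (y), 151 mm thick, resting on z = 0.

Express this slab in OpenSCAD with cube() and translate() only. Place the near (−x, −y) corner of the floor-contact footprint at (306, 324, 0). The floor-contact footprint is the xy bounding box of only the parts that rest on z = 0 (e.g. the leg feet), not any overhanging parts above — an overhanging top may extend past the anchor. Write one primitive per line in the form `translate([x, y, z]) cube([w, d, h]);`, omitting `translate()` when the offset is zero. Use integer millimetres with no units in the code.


translate([306, 324, 0]) cube([2915, 1485, 151]);


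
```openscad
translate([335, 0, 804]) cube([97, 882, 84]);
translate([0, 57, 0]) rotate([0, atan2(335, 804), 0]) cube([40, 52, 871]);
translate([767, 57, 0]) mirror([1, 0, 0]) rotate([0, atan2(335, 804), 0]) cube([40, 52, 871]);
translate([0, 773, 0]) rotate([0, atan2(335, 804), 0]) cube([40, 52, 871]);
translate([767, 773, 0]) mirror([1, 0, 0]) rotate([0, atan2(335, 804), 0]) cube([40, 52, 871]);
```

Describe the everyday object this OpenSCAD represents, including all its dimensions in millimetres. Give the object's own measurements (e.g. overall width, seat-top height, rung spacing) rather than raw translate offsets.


A sawhorse. A 97×882×84 mm beam (x, y, z) sits on two A-frame leg pairs. Each pair is two raked legs of 40×52 mm section (52 mm along y) splaying symmetrically in x. Each leg rises 804 mm vertically over 335 mm of horizontal reach and is 871 mm long along its own axis. Every leg's outer bottom edge rests on the floor and its outer top edge meets a bottom edge of the beam — the left legs (tilting toward +x) meet the beam's −x bottom edge, the right legs (their mirror images, tilting toward −x) meet its +x bottom edge — so the leg tops tuck under the beam, the beam's underside is 804 mm above the floor, and the feet are 767 mm apart outside-to-outside with the beam centred between them. The two leg pairs are set in 57 mm from either end of the beam.


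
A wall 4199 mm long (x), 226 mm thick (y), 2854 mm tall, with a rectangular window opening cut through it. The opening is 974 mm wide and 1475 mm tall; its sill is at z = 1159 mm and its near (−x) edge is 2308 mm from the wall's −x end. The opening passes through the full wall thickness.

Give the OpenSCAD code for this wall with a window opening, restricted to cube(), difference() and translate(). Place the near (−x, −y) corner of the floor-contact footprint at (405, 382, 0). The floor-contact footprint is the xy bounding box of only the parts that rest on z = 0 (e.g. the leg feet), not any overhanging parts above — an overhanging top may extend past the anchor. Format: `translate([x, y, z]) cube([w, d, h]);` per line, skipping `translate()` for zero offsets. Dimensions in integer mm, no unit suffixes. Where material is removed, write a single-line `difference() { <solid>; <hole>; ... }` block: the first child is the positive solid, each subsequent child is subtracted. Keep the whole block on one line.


difference() { translate([405, 382, 0]) cube([4199, 226, 2854]); translate([2713, 382, 1159]) cube([974, 226, 1475]); }


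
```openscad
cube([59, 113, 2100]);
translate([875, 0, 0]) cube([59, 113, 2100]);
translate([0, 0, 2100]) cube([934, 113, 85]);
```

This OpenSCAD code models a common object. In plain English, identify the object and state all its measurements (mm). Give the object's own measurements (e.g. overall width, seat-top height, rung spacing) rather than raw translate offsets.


A door frame. The clear opening is 816 mm wide and 2100 mm high. Two 59 mm wide jambs, 113 mm deep, stand either side of the opening from the floor to the top of the opening. A 85 mm thick head sits across the top of both jambs, spanning the full outside width of the frame.


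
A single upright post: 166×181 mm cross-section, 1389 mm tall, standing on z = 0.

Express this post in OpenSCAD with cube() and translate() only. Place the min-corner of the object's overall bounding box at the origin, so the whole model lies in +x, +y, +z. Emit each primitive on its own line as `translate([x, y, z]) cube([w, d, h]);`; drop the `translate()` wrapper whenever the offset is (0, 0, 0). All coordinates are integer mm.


cube([166, 181, 1389]);


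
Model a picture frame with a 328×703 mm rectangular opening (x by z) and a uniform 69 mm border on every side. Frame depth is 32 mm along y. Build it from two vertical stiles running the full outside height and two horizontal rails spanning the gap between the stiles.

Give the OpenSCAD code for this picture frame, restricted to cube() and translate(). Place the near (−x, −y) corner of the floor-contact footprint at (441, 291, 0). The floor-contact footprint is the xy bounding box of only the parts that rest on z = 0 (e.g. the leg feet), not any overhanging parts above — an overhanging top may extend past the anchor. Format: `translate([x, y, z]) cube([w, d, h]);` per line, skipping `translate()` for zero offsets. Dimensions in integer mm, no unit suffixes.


translate([441, 291, 0]) cube([69, 32, 841]);
translate([838, 291, 0]) cube([69, 32, 841]);
translate([510, 291, 0]) cube([328, 32, 69]);
translate([510, 291, 772]) cube([328, 32, 69]);


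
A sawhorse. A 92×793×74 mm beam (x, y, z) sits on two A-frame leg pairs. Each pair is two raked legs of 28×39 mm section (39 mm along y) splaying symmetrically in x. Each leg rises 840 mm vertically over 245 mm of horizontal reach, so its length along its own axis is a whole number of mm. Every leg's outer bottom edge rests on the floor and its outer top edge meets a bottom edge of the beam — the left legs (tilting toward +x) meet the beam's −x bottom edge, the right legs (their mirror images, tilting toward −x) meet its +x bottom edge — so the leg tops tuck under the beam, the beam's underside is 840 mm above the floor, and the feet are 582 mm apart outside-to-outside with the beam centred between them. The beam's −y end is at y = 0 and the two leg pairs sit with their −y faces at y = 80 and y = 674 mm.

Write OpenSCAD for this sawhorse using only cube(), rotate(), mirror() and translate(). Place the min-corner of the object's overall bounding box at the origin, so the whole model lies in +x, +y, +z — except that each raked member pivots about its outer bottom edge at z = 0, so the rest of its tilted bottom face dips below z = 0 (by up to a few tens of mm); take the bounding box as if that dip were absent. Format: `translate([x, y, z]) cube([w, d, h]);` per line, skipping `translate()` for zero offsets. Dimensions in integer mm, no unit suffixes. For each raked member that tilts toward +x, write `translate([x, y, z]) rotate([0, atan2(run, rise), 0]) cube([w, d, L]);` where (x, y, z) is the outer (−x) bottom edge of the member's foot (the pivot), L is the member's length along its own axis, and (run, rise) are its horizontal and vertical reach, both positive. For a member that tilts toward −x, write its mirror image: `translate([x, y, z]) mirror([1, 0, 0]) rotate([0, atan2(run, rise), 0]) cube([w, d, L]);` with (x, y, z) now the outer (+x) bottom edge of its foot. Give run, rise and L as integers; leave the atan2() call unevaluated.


// leg length = √(245² + 840²) = 875
// right-leg outer foot x = 2·245 + 92 = 582
// beam min-corner = (245, 0, 840)
translate([245, 0, 840]) cube([92, 793, 74]);
translate([0, 80, 0]) rotate([0, atan2(245, 840), 0]) cube([28, 39, 875]);
translate([582, 80, 0]) mirror([1, 0, 0]) rotate([0, atan2(245, 840), 0]) cube([28, 39, 875]);
translate([0, 674, 0]) rotate([0, atan2(245, 840), 0]) cube([28, 39, 875]);
translate([582, 674, 0]) mirror([1, 0, 0]) rotate([0, atan2(245, 840), 0]) cube([28, 39, 875]);


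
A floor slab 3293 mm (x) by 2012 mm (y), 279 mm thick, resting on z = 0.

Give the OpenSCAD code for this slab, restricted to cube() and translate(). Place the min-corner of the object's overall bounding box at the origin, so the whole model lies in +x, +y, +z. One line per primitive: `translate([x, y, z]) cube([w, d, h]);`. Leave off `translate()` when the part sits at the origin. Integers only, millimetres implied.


cube([3293, 2012, 279]);


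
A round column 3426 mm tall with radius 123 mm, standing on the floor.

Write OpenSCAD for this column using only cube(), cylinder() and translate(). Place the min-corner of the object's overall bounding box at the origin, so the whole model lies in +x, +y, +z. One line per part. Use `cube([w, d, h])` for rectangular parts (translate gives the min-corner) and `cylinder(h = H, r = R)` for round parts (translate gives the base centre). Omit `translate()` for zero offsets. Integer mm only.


translate([123, 123, 0]) cylinder(h = 3426, r = 123);


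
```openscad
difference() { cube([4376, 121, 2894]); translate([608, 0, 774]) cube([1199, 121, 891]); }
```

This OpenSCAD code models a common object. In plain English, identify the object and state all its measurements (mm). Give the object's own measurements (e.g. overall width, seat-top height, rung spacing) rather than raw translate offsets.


A wall 4376 mm long (x), 121 mm thick (y), 2894 mm tall, with a rectangular window opening cut through it. The opening is 1199 mm wide and 891 mm tall; its sill is at z = 774 mm and its near (−x) edge is 608 mm from the wall's −x end. The opening passes through the full wall thickness.


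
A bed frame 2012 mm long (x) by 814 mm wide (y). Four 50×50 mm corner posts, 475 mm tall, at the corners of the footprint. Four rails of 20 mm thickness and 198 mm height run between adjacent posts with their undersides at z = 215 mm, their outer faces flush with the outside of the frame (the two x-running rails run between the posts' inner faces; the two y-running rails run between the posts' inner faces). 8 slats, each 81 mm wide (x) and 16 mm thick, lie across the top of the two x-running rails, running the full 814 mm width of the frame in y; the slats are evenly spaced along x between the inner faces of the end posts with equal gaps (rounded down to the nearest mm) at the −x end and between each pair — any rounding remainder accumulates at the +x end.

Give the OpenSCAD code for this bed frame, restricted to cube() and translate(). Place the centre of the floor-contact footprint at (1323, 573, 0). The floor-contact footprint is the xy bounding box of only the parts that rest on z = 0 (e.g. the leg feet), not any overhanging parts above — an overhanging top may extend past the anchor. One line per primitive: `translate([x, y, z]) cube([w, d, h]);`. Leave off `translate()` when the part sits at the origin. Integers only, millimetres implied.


// slat z = rail_z + rail_h = 215 + 198 = 413
// slat gap = ⌊(1912 − 8·81) / 9⌋ = 140
translate([317, 166, 0]) cube([50, 50, 475]);
translate([317, 930, 0]) cube([50, 50, 475]);
translate([2279, 166, 0]) cube([50, 50, 475]);
translate([2279, 930, 0]) cube([50, 50, 475]);
translate([367, 166, 215]) cube([1912, 20, 198]);
translate([367, 960, 215]) cube([1912, 20, 198]);
translate([317, 216, 215]) cube([20, 714, 198]);
translate([2309, 216, 215]) cube([20, 714, 198]);
translate([507, 166, 413]) cube([81, 814, 16]);
translate([728, 166, 413]) cube([81, 814, 16]);
translate([949, 166, 413]) cube([81, 814, 16]);
translate([1170, 166, 413]) cube([81, 814, 16]);
translate([1391, 166, 413]) cube([81, 814, 16]);
translate([1612, 166, 413]) cube([81, 814, 16]);
translate([1833, 166, 413]) cube([81, 814, 16]);
translate([2054, 166, 413]) cube([81, 814, 16]);


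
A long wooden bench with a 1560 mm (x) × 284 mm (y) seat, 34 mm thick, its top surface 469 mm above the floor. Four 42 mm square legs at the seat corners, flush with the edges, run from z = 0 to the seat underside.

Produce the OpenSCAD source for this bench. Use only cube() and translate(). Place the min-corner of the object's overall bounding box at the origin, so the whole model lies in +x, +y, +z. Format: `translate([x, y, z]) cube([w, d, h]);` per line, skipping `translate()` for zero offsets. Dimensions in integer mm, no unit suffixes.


translate([0, 0, 435]) cube([1560, 284, 34]);
cube([42, 42, 435]);
translate([0, 242, 0]) cube([42, 42, 435]);
translate([1518, 0, 0]) cube([42, 42, 435]);
translate([1518, 242, 0]) cube([42, 42, 435]);


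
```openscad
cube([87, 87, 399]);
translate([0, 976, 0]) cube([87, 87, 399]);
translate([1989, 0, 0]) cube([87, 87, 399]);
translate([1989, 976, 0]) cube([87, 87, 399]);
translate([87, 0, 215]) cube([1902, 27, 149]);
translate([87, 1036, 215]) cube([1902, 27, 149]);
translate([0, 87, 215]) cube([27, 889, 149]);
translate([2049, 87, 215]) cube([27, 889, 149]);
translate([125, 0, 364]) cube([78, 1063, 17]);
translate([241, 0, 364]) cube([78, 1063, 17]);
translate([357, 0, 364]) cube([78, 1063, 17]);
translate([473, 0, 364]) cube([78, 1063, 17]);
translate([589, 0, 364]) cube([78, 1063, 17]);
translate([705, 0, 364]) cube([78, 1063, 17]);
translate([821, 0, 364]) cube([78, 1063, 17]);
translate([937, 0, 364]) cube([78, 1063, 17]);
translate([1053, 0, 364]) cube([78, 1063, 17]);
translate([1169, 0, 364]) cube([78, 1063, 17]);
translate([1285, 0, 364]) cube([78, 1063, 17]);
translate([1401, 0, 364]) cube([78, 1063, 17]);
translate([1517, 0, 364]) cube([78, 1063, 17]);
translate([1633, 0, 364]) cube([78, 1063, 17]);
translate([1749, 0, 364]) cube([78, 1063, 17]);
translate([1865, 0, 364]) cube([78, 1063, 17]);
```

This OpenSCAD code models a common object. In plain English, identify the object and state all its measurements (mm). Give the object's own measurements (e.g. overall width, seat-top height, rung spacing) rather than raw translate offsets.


A bed frame 2076 mm long (x) by 1063 mm wide (y). Four 87×87 mm corner posts, 399 mm tall, at the corners of the footprint. Four rails of 27 mm thickness and 149 mm height run between adjacent posts with their undersides at z = 215 mm, their outer faces flush with the outside of the frame (the two x-running rails run between the posts' inner faces; the two y-running rails run between the posts' inner faces). 16 slats, each 78 mm wide (x) and 17 mm thick, lie across the top of the two x-running rails, running the full 1063 mm width of the frame in y; along x they sit between the end posts with a 38 mm gap after the −x posts and between neighbouring slats, leaving 46 mm before the +x posts.


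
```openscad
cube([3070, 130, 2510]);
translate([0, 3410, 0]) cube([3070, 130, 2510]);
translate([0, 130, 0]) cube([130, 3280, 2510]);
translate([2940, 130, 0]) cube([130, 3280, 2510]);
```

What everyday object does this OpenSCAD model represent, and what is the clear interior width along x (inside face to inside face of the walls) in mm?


A house (or room) frame. The interior width is 2810 mm.

Four 2510 mm walls enclosing a rectangle with no floor or roof — a room or house frame. Outside width is 3070 mm and wall thickness is 130 mm, so the interior width is 3070 − 2 × 130 = 2810 mm.


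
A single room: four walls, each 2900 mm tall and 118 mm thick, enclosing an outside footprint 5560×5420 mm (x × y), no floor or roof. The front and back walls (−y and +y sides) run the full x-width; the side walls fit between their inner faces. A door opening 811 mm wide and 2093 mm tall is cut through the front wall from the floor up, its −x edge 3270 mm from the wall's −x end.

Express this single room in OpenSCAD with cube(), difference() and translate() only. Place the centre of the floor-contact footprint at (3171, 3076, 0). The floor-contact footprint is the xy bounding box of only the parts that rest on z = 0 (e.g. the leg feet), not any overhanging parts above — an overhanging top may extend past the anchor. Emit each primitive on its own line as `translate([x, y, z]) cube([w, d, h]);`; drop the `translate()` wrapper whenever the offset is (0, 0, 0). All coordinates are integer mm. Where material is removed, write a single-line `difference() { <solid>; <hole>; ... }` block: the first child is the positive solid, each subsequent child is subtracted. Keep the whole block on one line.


difference() { translate([391, 366, 0]) cube([5560, 118, 2900]); translate([3661, 366, 0]) cube([811, 118, 2093]); }
translate([391, 5668, 0]) cube([5560, 118, 2900]);
translate([391, 484, 0]) cube([118, 5184, 2900]);
translate([5833, 484, 0]) cube([118, 5184, 2900]);


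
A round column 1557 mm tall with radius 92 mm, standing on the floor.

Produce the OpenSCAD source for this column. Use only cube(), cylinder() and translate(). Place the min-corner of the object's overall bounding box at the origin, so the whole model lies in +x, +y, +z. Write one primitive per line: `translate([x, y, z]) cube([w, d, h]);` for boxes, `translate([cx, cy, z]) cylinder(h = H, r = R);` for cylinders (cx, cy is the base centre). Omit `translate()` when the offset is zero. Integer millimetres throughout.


translate([92, 92, 0]) cylinder(h = 1557, r = 92);


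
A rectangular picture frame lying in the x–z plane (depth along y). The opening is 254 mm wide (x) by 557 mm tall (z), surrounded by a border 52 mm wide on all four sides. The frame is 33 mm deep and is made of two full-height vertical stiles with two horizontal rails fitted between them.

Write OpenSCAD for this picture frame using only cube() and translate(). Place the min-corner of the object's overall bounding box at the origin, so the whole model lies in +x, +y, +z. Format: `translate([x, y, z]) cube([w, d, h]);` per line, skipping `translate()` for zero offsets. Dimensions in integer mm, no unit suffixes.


cube([52, 33, 661]);
translate([306, 0, 0]) cube([52, 33, 661]);
translate([52, 0, 0]) cube([254, 33, 52]);
translate([52, 0, 609]) cube([254, 33, 52]);


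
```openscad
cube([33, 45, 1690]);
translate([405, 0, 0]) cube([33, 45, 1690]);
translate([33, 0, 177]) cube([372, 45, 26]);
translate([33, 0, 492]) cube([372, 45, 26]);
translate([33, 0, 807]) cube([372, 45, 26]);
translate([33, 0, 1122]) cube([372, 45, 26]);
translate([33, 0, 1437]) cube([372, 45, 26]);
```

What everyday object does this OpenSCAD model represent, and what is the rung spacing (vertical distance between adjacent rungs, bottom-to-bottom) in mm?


A ladder. The rung spacing is 315 mm.

Two tall 33×45 posts with 5 short bars between them — a ladder. Adjacent rungs sit at z = 177 and z = 492, so the spacing is 492 − 177 = 315 mm.


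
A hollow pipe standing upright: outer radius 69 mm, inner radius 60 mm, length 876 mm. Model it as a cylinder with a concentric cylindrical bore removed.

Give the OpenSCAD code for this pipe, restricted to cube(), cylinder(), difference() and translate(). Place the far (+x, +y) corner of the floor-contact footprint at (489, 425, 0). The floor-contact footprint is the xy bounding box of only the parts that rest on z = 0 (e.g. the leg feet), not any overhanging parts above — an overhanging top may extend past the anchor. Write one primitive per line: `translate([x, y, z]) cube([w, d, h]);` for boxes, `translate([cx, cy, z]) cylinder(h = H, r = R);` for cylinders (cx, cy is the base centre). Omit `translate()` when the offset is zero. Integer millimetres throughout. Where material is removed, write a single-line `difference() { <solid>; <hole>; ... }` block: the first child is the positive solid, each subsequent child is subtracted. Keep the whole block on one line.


difference() { translate([420, 356, 0]) cylinder(h = 876, r = 69); translate([420, 356, 0]) cylinder(h = 876, r = 60); }


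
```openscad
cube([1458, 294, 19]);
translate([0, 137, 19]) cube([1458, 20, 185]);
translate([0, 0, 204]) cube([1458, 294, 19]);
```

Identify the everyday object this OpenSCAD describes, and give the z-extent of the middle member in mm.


An I-beam. The web height is 185 mm.

Two wide flanges with a thin centred web — an I-beam. Overall 223 mm minus two 19 mm flanges gives a web of 223 − 2·19 = 185 mm.


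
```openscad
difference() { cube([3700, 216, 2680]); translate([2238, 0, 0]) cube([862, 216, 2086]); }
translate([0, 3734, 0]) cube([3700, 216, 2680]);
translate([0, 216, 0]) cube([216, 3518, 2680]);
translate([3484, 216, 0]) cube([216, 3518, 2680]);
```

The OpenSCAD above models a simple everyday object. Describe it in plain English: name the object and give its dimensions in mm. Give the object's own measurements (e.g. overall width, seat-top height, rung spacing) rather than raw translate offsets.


A single room: four walls, each 2680 mm tall and 216 mm thick, enclosing an outside footprint 3700×3950 mm (x × y), no floor or roof. The front and back walls (−y and +y sides) run the full x-width; the side walls fit between their inner faces. A door opening 862 mm wide and 2086 mm tall is cut through the front wall from the floor up, its −x edge 2238 mm from the wall's −x end.


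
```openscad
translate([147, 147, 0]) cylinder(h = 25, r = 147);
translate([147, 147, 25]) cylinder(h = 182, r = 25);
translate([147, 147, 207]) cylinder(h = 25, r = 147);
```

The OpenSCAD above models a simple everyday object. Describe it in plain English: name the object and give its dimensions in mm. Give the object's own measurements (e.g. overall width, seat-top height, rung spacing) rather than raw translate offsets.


A spool: two coaxial disc flanges of radius 147 mm and thickness 25 mm, joined by a core cylinder of radius 25 mm and height 182 mm. The lower flange rests on z = 0 and the three cylinders share a vertical axis.


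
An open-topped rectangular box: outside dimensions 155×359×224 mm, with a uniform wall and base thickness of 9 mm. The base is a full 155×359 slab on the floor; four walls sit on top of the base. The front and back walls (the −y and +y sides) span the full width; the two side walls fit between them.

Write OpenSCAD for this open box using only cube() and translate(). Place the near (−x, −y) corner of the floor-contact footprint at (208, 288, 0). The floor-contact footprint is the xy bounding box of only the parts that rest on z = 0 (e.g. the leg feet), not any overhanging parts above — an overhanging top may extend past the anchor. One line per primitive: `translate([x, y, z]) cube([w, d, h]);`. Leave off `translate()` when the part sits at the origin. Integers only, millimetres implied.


translate([208, 288, 0]) cube([155, 359, 9]);
translate([208, 288, 9]) cube([155, 9, 215]);
translate([208, 638, 9]) cube([155, 9, 215]);
translate([208, 297, 9]) cube([9, 341, 215]);
translate([354, 297, 9]) cube([9, 341, 215]);


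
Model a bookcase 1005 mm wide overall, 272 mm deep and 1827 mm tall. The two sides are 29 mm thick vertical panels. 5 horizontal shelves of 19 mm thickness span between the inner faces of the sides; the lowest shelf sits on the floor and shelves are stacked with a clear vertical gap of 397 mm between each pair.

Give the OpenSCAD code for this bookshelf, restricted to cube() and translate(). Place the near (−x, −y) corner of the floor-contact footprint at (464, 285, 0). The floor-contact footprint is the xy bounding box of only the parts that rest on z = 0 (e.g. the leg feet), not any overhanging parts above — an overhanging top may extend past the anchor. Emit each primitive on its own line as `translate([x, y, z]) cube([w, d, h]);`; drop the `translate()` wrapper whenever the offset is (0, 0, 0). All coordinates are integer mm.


translate([464, 285, 0]) cube([29, 272, 1827]);
translate([1440, 285, 0]) cube([29, 272, 1827]);
translate([493, 285, 0]) cube([947, 272, 19]);
translate([493, 285, 416]) cube([947, 272, 19]);
translate([493, 285, 832]) cube([947, 272, 19]);
translate([493, 285, 1248]) cube([947, 272, 19]);
translate([493, 285, 1664]) cube([947, 272, 19]);


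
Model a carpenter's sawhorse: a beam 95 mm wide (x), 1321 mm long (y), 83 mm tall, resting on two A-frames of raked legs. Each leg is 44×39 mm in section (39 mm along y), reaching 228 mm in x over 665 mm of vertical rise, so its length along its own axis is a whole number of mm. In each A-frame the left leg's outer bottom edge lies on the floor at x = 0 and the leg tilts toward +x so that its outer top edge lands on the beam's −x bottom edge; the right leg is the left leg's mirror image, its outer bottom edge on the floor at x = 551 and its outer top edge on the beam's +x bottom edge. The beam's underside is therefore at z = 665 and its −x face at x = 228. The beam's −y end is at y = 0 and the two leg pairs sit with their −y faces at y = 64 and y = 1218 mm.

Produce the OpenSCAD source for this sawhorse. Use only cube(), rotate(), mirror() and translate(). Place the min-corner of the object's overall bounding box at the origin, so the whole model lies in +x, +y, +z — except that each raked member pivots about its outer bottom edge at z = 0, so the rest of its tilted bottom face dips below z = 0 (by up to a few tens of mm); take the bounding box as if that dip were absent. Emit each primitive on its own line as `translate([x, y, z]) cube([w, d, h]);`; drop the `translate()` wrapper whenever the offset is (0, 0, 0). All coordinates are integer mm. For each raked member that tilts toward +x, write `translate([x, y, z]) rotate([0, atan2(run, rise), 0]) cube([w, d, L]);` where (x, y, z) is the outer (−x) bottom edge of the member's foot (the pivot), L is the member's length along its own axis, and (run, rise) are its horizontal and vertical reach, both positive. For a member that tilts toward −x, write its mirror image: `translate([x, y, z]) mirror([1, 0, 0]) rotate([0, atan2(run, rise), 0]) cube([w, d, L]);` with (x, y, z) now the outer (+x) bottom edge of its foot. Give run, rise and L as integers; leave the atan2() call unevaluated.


translate([228, 0, 665]) cube([95, 1321, 83]);
translate([0, 64, 0]) rotate([0, atan2(228, 665), 0]) cube([44, 39, 703]);
translate([551, 64, 0]) mirror([1, 0, 0]) rotate([0, atan2(228, 665), 0]) cube([44, 39, 703]);
translate([0, 1218, 0]) rotate([0, atan2(228, 665), 0]) cube([44, 39, 703]);
translate([551, 1218, 0]) mirror([1, 0, 0]) rotate([0, atan2(228, 665), 0]) cube([44, 39, 703]);


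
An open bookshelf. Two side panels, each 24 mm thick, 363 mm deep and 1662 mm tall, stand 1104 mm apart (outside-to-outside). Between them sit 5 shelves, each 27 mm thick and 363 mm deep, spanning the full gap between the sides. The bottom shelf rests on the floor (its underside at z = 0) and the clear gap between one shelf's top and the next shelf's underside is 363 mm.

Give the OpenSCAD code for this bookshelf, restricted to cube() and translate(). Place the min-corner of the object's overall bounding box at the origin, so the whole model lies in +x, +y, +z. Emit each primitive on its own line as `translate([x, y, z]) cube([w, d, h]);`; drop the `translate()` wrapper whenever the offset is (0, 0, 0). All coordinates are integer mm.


cube([24, 363, 1662]);
translate([1080, 0, 0]) cube([24, 363, 1662]);
translate([24, 0, 0]) cube([1056, 363, 27]);
translate([24, 0, 390]) cube([1056, 363, 27]);
translate([24, 0, 780]) cube([1056, 363, 27]);
translate([24, 0, 1170]) cube([1056, 363, 27]);
translate([24, 0, 1560]) cube([1056, 363, 27]);


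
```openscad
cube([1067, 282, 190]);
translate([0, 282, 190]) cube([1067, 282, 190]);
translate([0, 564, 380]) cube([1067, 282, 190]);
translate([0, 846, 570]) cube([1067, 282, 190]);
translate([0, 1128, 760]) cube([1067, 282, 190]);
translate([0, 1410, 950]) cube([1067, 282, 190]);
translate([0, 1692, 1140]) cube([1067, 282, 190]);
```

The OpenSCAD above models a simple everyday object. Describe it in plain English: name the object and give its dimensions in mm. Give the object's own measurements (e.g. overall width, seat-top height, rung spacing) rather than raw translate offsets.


A straight staircase of 7 solid steps. Each step is 1067 mm wide (x), 282 mm deep (y, the going) and 190 mm tall (the rise). The first step rests on the floor; each subsequent step sits one going further in +y and one rise higher in +z, directly behind and above the previous step with no overlap.


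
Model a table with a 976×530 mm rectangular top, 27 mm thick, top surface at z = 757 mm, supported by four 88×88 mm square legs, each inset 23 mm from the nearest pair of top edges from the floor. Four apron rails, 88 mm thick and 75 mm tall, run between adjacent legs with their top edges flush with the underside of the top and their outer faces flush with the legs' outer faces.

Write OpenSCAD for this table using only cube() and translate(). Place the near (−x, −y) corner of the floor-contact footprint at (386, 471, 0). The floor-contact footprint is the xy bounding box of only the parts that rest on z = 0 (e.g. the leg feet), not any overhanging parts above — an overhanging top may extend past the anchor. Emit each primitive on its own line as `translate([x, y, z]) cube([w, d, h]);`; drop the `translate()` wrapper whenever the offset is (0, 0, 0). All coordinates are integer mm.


translate([363, 448, 730]) cube([976, 530, 27]);
translate([386, 471, 0]) cube([88, 88, 730]);
translate([1228, 471, 0]) cube([88, 88, 730]);
translate([386, 867, 0]) cube([88, 88, 730]);
translate([1228, 867, 0]) cube([88, 88, 730]);
translate([474, 471, 655]) cube([754, 88, 75]);
translate([474, 867, 655]) cube([754, 88, 75]);
translate([386, 559, 655]) cube([88, 308, 75]);
translate([1228, 559, 655]) cube([88, 308, 75]);


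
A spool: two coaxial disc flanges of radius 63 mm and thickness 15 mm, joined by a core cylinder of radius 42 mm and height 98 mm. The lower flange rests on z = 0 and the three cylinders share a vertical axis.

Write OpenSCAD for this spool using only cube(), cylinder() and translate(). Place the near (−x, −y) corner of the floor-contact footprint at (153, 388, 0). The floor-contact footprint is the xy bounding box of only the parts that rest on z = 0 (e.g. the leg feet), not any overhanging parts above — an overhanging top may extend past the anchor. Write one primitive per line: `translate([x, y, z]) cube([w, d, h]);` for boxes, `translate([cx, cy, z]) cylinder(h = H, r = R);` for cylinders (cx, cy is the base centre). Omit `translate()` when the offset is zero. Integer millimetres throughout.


translate([216, 451, 0]) cylinder(h = 15, r = 63);
translate([216, 451, 15]) cylinder(h = 98, r = 42);
translate([216, 451, 113]) cylinder(h = 15, r = 63);


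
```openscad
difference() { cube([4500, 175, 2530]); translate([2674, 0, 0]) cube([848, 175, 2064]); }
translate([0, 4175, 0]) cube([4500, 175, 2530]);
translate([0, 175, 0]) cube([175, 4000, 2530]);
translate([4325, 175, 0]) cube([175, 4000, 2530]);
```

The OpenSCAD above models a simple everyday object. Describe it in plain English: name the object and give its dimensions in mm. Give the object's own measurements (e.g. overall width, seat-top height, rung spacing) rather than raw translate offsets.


A single room: four walls, each 2530 mm tall and 175 mm thick, enclosing an outside footprint 4500×4350 mm (x × y), no floor or roof. The front and back walls (−y and +y sides) run the full x-width; the side walls fit between their inner faces. A door opening 848 mm wide and 2064 mm tall is cut through the front wall from the floor up, its −x edge 2674 mm from the wall's −x end.
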